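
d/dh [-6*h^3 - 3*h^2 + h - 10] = -18*h^2 - 6*h + 1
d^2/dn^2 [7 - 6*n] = 0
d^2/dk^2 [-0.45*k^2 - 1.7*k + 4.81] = -0.900000000000000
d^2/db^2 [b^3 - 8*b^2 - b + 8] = 6*b - 16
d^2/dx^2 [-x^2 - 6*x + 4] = -2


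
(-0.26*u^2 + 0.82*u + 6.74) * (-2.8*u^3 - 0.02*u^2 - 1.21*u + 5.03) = 0.728*u^5 - 2.2908*u^4 - 18.5738*u^3 - 2.4348*u^2 - 4.0308*u + 33.9022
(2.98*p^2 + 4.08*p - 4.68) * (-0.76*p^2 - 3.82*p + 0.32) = -2.2648*p^4 - 14.4844*p^3 - 11.0752*p^2 + 19.1832*p - 1.4976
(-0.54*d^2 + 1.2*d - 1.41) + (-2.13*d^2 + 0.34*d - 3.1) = -2.67*d^2 + 1.54*d - 4.51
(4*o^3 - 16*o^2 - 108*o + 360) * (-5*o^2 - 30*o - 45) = -20*o^5 - 40*o^4 + 840*o^3 + 2160*o^2 - 5940*o - 16200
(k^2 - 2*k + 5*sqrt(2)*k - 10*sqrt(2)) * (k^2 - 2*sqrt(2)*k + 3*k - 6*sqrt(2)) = k^4 + k^3 + 3*sqrt(2)*k^3 - 26*k^2 + 3*sqrt(2)*k^2 - 18*sqrt(2)*k - 20*k + 120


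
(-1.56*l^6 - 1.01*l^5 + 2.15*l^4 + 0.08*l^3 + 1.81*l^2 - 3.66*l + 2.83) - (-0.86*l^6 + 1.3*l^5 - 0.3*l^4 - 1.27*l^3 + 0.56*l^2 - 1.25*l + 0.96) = -0.7*l^6 - 2.31*l^5 + 2.45*l^4 + 1.35*l^3 + 1.25*l^2 - 2.41*l + 1.87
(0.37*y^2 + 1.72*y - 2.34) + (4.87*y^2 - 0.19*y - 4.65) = 5.24*y^2 + 1.53*y - 6.99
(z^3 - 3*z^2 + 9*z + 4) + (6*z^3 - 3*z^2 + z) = 7*z^3 - 6*z^2 + 10*z + 4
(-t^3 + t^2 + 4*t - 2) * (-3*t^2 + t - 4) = 3*t^5 - 4*t^4 - 7*t^3 + 6*t^2 - 18*t + 8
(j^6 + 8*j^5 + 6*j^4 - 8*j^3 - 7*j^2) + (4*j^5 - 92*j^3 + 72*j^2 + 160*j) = j^6 + 12*j^5 + 6*j^4 - 100*j^3 + 65*j^2 + 160*j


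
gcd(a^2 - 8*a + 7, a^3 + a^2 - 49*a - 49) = a - 7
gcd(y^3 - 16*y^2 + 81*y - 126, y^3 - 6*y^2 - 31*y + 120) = y - 3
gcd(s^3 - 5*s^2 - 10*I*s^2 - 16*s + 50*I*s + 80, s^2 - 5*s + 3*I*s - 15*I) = s - 5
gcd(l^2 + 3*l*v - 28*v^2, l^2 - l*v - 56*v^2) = l + 7*v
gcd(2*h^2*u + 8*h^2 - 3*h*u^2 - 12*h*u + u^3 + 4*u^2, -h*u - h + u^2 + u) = -h + u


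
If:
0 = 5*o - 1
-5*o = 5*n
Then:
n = -1/5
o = 1/5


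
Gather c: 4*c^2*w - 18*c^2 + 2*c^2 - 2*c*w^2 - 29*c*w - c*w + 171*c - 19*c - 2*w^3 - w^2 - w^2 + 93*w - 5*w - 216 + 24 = c^2*(4*w - 16) + c*(-2*w^2 - 30*w + 152) - 2*w^3 - 2*w^2 + 88*w - 192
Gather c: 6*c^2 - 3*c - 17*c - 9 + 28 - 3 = 6*c^2 - 20*c + 16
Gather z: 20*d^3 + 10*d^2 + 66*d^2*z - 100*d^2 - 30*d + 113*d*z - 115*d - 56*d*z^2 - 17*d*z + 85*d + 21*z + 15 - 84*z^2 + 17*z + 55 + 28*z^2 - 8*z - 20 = 20*d^3 - 90*d^2 - 60*d + z^2*(-56*d - 56) + z*(66*d^2 + 96*d + 30) + 50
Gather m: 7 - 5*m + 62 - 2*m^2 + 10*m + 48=-2*m^2 + 5*m + 117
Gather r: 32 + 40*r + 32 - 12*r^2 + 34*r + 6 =-12*r^2 + 74*r + 70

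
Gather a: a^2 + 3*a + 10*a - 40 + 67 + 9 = a^2 + 13*a + 36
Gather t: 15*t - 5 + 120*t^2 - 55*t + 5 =120*t^2 - 40*t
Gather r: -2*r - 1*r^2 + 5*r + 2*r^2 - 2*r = r^2 + r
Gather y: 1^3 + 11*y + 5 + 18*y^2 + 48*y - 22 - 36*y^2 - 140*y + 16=-18*y^2 - 81*y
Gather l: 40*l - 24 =40*l - 24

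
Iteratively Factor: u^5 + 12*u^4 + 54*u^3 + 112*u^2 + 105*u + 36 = (u + 3)*(u^4 + 9*u^3 + 27*u^2 + 31*u + 12) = (u + 1)*(u + 3)*(u^3 + 8*u^2 + 19*u + 12) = (u + 1)*(u + 3)^2*(u^2 + 5*u + 4) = (u + 1)^2*(u + 3)^2*(u + 4)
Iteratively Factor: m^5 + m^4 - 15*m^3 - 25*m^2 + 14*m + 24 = (m + 1)*(m^4 - 15*m^2 - 10*m + 24) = (m - 4)*(m + 1)*(m^3 + 4*m^2 + m - 6) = (m - 4)*(m + 1)*(m + 2)*(m^2 + 2*m - 3) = (m - 4)*(m + 1)*(m + 2)*(m + 3)*(m - 1)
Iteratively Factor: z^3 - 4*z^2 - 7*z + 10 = (z - 5)*(z^2 + z - 2) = (z - 5)*(z + 2)*(z - 1)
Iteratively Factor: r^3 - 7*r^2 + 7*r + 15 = (r + 1)*(r^2 - 8*r + 15) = (r - 3)*(r + 1)*(r - 5)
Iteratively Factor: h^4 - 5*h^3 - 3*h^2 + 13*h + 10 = (h - 5)*(h^3 - 3*h - 2) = (h - 5)*(h - 2)*(h^2 + 2*h + 1) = (h - 5)*(h - 2)*(h + 1)*(h + 1)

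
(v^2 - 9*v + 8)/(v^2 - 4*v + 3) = (v - 8)/(v - 3)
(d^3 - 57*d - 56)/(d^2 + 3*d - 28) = (d^2 - 7*d - 8)/(d - 4)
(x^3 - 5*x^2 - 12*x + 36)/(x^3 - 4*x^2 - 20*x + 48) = (x + 3)/(x + 4)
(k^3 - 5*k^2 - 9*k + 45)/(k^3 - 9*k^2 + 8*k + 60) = (k^2 - 9)/(k^2 - 4*k - 12)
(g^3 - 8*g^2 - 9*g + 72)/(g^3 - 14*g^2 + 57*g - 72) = (g + 3)/(g - 3)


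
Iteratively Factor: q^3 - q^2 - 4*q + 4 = (q - 2)*(q^2 + q - 2) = (q - 2)*(q + 2)*(q - 1)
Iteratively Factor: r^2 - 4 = (r - 2)*(r + 2)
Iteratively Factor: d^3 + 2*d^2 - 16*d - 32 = (d + 4)*(d^2 - 2*d - 8) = (d + 2)*(d + 4)*(d - 4)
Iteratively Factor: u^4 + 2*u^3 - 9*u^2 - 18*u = (u)*(u^3 + 2*u^2 - 9*u - 18) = u*(u + 3)*(u^2 - u - 6) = u*(u - 3)*(u + 3)*(u + 2)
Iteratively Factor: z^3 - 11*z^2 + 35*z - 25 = (z - 1)*(z^2 - 10*z + 25) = (z - 5)*(z - 1)*(z - 5)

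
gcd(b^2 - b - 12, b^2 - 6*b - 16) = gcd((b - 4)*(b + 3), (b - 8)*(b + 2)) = 1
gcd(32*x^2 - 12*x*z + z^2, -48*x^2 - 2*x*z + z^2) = 8*x - z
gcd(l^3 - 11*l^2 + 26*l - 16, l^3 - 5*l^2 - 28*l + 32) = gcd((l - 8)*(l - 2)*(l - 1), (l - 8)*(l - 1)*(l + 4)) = l^2 - 9*l + 8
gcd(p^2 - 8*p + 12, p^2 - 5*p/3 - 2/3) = p - 2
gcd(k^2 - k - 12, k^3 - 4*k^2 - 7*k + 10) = 1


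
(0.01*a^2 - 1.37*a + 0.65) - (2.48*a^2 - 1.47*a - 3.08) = -2.47*a^2 + 0.0999999999999999*a + 3.73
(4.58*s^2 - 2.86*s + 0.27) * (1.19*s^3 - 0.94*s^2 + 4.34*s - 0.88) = 5.4502*s^5 - 7.7086*s^4 + 22.8869*s^3 - 16.6966*s^2 + 3.6886*s - 0.2376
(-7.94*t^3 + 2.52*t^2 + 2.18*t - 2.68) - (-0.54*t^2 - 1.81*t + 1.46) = -7.94*t^3 + 3.06*t^2 + 3.99*t - 4.14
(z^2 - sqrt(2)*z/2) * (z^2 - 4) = z^4 - sqrt(2)*z^3/2 - 4*z^2 + 2*sqrt(2)*z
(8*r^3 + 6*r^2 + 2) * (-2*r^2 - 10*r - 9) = -16*r^5 - 92*r^4 - 132*r^3 - 58*r^2 - 20*r - 18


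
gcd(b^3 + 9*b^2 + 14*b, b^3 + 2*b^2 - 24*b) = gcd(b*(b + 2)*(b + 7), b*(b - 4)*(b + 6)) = b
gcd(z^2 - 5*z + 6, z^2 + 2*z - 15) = z - 3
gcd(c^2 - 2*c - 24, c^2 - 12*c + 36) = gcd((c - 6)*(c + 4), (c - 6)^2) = c - 6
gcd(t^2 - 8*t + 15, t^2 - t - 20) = t - 5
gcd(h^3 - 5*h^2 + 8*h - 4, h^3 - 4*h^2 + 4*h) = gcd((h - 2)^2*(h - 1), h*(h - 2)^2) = h^2 - 4*h + 4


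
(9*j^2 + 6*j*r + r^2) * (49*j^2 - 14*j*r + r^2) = 441*j^4 + 168*j^3*r - 26*j^2*r^2 - 8*j*r^3 + r^4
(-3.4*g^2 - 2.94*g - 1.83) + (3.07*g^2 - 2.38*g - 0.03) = -0.33*g^2 - 5.32*g - 1.86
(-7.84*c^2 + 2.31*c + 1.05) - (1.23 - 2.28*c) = -7.84*c^2 + 4.59*c - 0.18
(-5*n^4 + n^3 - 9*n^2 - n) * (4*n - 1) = -20*n^5 + 9*n^4 - 37*n^3 + 5*n^2 + n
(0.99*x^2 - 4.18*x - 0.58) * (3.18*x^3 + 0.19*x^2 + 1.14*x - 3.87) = 3.1482*x^5 - 13.1043*x^4 - 1.51*x^3 - 8.7067*x^2 + 15.5154*x + 2.2446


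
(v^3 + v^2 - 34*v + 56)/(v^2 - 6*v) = (v^3 + v^2 - 34*v + 56)/(v*(v - 6))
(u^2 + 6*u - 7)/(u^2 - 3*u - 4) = (-u^2 - 6*u + 7)/(-u^2 + 3*u + 4)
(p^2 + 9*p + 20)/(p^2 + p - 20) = (p + 4)/(p - 4)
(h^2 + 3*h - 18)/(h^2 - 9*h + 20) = (h^2 + 3*h - 18)/(h^2 - 9*h + 20)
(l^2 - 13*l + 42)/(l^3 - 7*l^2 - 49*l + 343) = (l - 6)/(l^2 - 49)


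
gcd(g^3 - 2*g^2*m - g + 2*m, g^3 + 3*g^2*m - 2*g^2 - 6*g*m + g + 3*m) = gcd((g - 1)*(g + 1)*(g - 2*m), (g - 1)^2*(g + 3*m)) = g - 1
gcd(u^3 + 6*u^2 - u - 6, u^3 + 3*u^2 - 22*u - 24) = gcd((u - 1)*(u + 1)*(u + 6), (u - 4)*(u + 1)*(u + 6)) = u^2 + 7*u + 6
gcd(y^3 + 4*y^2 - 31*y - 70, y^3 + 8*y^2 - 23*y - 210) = y^2 + 2*y - 35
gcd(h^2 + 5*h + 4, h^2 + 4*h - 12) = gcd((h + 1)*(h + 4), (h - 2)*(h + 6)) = 1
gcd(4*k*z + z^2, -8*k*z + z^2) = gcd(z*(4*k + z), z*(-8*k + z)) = z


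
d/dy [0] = 0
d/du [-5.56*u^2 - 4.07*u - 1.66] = -11.12*u - 4.07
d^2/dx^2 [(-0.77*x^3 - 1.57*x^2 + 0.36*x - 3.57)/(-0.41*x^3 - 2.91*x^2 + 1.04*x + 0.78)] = (-1.30954*x^6 + 1.60687200000001*x^5 + 11.595948*x^4 + 83.439088*x^3 + 196.000938*x^2 - 60.067332*x + 26.423436)/(0.068921*x^9 + 1.467513*x^8 + 9.891291*x^7 + 16.803873*x^6 - 30.673812*x^5 - 8.377434*x^4 + 13.78702*x^3 + 2.780388*x^2 - 1.898208*x - 0.474552)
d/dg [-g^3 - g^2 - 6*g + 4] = -3*g^2 - 2*g - 6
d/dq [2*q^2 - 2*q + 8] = 4*q - 2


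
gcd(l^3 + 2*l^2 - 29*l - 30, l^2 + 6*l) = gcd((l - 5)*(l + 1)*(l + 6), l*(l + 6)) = l + 6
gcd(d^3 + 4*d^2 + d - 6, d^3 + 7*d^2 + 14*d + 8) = d + 2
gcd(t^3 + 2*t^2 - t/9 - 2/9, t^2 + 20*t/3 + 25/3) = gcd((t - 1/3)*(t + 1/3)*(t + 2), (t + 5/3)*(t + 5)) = 1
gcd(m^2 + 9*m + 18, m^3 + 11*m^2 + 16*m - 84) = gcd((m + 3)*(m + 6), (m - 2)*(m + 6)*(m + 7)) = m + 6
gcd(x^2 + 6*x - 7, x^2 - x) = x - 1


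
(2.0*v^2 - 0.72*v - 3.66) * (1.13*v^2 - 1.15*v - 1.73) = 2.26*v^4 - 3.1136*v^3 - 6.7678*v^2 + 5.4546*v + 6.3318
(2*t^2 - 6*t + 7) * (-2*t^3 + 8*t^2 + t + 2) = -4*t^5 + 28*t^4 - 60*t^3 + 54*t^2 - 5*t + 14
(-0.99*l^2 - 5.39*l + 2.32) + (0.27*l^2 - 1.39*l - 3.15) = -0.72*l^2 - 6.78*l - 0.83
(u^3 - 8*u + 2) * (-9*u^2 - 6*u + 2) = -9*u^5 - 6*u^4 + 74*u^3 + 30*u^2 - 28*u + 4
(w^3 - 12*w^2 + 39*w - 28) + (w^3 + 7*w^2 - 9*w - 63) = 2*w^3 - 5*w^2 + 30*w - 91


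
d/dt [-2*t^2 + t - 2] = 1 - 4*t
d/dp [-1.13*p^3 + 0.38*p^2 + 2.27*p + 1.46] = -3.39*p^2 + 0.76*p + 2.27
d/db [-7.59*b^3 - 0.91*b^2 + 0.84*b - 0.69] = -22.77*b^2 - 1.82*b + 0.84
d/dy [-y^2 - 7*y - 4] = -2*y - 7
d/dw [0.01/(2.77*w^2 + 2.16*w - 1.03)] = (-0.0554*w - 0.0216)/(2.77*w^2 + 2.16*w - 1.03)^2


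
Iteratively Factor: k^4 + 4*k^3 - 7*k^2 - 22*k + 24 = (k - 1)*(k^3 + 5*k^2 - 2*k - 24) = (k - 1)*(k + 3)*(k^2 + 2*k - 8) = (k - 1)*(k + 3)*(k + 4)*(k - 2)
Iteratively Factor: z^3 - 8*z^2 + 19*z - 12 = (z - 1)*(z^2 - 7*z + 12) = (z - 3)*(z - 1)*(z - 4)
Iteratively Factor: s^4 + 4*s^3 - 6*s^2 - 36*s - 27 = (s + 1)*(s^3 + 3*s^2 - 9*s - 27) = (s + 1)*(s + 3)*(s^2 - 9) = (s + 1)*(s + 3)^2*(s - 3)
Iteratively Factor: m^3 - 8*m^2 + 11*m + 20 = (m - 4)*(m^2 - 4*m - 5) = (m - 4)*(m + 1)*(m - 5)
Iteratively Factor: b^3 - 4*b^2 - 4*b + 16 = (b + 2)*(b^2 - 6*b + 8) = (b - 4)*(b + 2)*(b - 2)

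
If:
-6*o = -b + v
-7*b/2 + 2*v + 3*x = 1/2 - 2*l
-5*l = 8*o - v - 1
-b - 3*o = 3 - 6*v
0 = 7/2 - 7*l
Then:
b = -33/62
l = 1/2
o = -9/62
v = 21/62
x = -377/372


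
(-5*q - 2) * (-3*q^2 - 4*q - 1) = 15*q^3 + 26*q^2 + 13*q + 2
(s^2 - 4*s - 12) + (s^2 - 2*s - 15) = 2*s^2 - 6*s - 27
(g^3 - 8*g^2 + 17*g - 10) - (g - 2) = g^3 - 8*g^2 + 16*g - 8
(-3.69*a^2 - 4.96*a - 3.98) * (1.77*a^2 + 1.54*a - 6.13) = -6.5313*a^4 - 14.4618*a^3 + 7.9367*a^2 + 24.2756*a + 24.3974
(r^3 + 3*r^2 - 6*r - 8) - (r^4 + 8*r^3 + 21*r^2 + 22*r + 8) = -r^4 - 7*r^3 - 18*r^2 - 28*r - 16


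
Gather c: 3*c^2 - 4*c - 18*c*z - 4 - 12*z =3*c^2 + c*(-18*z - 4) - 12*z - 4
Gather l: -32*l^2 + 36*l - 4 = -32*l^2 + 36*l - 4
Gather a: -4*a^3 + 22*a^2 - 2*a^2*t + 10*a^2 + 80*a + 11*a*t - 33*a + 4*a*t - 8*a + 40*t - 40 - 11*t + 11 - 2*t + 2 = -4*a^3 + a^2*(32 - 2*t) + a*(15*t + 39) + 27*t - 27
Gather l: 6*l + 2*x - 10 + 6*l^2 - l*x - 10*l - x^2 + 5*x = 6*l^2 + l*(-x - 4) - x^2 + 7*x - 10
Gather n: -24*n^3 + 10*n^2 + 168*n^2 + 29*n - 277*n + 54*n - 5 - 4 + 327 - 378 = -24*n^3 + 178*n^2 - 194*n - 60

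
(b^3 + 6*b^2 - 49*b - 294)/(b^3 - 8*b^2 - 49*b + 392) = (b + 6)/(b - 8)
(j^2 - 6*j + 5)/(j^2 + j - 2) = (j - 5)/(j + 2)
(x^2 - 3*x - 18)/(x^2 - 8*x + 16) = (x^2 - 3*x - 18)/(x^2 - 8*x + 16)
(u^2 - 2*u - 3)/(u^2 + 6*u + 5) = (u - 3)/(u + 5)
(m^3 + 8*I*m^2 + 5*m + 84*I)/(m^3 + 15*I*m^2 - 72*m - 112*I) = (m - 3*I)/(m + 4*I)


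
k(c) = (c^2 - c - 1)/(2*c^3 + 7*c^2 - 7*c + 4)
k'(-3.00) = -0.25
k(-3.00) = 0.32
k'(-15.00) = 0.00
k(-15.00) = -0.05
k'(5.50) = -0.00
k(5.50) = 0.05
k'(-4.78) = -3.30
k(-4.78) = -1.27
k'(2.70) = 0.01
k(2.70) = 0.05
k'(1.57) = 0.13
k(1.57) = -0.01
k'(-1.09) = -0.12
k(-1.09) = 0.07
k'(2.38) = 0.02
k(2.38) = 0.04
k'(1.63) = 0.11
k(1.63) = 0.00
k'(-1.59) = -0.10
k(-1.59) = 0.13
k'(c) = (2*c - 1)/(2*c^3 + 7*c^2 - 7*c + 4) + (-6*c^2 - 14*c + 7)*(c^2 - c - 1)/(2*c^3 + 7*c^2 - 7*c + 4)^2 = (-2*c^4 + 4*c^3 + 6*c^2 + 22*c - 11)/(4*c^6 + 28*c^5 + 21*c^4 - 82*c^3 + 105*c^2 - 56*c + 16)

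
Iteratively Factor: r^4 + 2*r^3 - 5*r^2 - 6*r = (r + 3)*(r^3 - r^2 - 2*r) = r*(r + 3)*(r^2 - r - 2) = r*(r + 1)*(r + 3)*(r - 2)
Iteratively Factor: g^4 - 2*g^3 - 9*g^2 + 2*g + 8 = (g - 1)*(g^3 - g^2 - 10*g - 8) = (g - 4)*(g - 1)*(g^2 + 3*g + 2) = (g - 4)*(g - 1)*(g + 1)*(g + 2)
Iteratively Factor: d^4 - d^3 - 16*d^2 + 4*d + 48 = (d + 2)*(d^3 - 3*d^2 - 10*d + 24) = (d - 2)*(d + 2)*(d^2 - d - 12) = (d - 4)*(d - 2)*(d + 2)*(d + 3)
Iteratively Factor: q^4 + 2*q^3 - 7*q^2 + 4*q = (q)*(q^3 + 2*q^2 - 7*q + 4) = q*(q - 1)*(q^2 + 3*q - 4) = q*(q - 1)*(q + 4)*(q - 1)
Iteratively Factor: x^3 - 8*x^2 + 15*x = (x - 5)*(x^2 - 3*x) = (x - 5)*(x - 3)*(x)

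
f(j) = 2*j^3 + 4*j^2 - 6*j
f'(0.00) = -6.00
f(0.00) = 0.00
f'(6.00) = 258.00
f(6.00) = 540.00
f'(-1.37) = -5.70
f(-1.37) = 10.58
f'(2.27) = 43.08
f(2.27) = 30.39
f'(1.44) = 17.96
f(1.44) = 5.63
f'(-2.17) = 4.89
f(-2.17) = 11.42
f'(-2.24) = 6.19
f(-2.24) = 11.03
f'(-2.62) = 14.23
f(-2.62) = 7.21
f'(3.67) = 104.17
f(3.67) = 130.72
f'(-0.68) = -8.67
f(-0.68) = 5.30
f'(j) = 6*j^2 + 8*j - 6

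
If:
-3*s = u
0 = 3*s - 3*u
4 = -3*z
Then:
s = 0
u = 0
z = -4/3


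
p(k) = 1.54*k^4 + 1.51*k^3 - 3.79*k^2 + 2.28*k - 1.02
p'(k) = 6.16*k^3 + 4.53*k^2 - 7.58*k + 2.28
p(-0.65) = -4.24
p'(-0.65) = 7.43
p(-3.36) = 87.53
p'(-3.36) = -154.78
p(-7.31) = 3587.30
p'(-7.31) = -2106.45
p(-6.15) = 1693.41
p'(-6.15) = -1212.63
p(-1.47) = -10.17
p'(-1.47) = 3.64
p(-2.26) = -2.79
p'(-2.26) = -28.56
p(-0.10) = -1.29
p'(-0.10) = 3.08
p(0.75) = -0.32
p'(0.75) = 1.74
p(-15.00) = 71978.28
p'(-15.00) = -19654.77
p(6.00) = 2198.22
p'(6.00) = 1450.44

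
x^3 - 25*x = x*(x - 5)*(x + 5)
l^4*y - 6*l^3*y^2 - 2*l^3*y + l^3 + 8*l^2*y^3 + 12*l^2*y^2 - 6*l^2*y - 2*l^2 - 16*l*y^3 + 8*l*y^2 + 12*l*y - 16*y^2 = (l - 2)*(l - 4*y)*(l - 2*y)*(l*y + 1)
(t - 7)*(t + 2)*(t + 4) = t^3 - t^2 - 34*t - 56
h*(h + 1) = h^2 + h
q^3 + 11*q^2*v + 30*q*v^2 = q*(q + 5*v)*(q + 6*v)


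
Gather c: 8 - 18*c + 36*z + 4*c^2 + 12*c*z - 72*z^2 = 4*c^2 + c*(12*z - 18) - 72*z^2 + 36*z + 8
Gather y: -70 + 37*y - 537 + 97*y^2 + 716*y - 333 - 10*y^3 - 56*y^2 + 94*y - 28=-10*y^3 + 41*y^2 + 847*y - 968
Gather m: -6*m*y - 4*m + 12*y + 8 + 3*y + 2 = m*(-6*y - 4) + 15*y + 10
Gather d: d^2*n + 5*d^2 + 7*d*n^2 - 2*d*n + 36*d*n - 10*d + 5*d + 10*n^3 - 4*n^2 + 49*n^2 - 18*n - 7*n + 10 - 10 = d^2*(n + 5) + d*(7*n^2 + 34*n - 5) + 10*n^3 + 45*n^2 - 25*n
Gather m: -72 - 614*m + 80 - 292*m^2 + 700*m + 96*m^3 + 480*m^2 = 96*m^3 + 188*m^2 + 86*m + 8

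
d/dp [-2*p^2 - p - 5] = -4*p - 1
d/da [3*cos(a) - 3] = -3*sin(a)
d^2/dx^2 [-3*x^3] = -18*x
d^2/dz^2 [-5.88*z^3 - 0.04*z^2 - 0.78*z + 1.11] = -35.28*z - 0.08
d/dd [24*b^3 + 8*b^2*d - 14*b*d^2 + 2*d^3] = 8*b^2 - 28*b*d + 6*d^2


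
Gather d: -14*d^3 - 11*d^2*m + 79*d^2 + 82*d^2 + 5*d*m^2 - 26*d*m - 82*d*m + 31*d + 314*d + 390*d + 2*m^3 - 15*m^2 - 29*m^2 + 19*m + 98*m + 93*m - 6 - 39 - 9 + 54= -14*d^3 + d^2*(161 - 11*m) + d*(5*m^2 - 108*m + 735) + 2*m^3 - 44*m^2 + 210*m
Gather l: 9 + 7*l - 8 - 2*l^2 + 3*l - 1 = -2*l^2 + 10*l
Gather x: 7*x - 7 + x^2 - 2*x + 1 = x^2 + 5*x - 6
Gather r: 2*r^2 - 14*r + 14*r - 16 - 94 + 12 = 2*r^2 - 98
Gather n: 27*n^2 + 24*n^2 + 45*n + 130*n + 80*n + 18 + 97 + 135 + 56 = 51*n^2 + 255*n + 306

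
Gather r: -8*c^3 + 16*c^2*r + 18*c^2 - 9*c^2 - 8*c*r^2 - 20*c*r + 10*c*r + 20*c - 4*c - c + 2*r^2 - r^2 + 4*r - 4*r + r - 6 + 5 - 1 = -8*c^3 + 9*c^2 + 15*c + r^2*(1 - 8*c) + r*(16*c^2 - 10*c + 1) - 2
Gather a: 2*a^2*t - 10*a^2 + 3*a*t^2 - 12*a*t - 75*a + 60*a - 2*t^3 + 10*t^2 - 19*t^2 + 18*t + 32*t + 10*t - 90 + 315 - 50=a^2*(2*t - 10) + a*(3*t^2 - 12*t - 15) - 2*t^3 - 9*t^2 + 60*t + 175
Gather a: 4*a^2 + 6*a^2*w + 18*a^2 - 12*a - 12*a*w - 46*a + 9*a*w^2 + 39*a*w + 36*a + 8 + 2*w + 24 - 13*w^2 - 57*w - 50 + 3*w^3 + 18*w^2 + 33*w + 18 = a^2*(6*w + 22) + a*(9*w^2 + 27*w - 22) + 3*w^3 + 5*w^2 - 22*w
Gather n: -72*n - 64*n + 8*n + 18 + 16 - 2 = 32 - 128*n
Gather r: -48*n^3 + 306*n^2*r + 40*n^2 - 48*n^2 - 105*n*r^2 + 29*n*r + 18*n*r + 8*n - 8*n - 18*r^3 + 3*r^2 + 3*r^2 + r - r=-48*n^3 - 8*n^2 - 18*r^3 + r^2*(6 - 105*n) + r*(306*n^2 + 47*n)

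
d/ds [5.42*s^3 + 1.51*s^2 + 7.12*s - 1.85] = 16.26*s^2 + 3.02*s + 7.12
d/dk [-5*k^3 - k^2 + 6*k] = -15*k^2 - 2*k + 6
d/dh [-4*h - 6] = -4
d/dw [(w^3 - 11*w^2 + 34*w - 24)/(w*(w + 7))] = (w^4 + 14*w^3 - 111*w^2 + 48*w + 168)/(w^2*(w^2 + 14*w + 49))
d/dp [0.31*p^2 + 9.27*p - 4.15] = 0.62*p + 9.27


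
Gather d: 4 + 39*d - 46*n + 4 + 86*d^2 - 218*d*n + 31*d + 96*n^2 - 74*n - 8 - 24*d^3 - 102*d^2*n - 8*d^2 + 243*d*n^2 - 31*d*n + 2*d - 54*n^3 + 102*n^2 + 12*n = -24*d^3 + d^2*(78 - 102*n) + d*(243*n^2 - 249*n + 72) - 54*n^3 + 198*n^2 - 108*n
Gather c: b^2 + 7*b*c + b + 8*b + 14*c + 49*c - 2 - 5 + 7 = b^2 + 9*b + c*(7*b + 63)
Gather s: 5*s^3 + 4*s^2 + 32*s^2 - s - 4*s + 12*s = 5*s^3 + 36*s^2 + 7*s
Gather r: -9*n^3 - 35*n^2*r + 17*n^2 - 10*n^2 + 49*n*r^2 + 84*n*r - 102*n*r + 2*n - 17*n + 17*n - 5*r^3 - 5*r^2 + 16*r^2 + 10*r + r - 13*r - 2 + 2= -9*n^3 + 7*n^2 + 2*n - 5*r^3 + r^2*(49*n + 11) + r*(-35*n^2 - 18*n - 2)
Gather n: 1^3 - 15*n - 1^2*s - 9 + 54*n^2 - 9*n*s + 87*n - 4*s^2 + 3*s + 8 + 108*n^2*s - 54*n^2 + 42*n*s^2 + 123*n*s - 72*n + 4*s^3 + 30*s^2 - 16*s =108*n^2*s + n*(42*s^2 + 114*s) + 4*s^3 + 26*s^2 - 14*s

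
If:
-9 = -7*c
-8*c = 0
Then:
No Solution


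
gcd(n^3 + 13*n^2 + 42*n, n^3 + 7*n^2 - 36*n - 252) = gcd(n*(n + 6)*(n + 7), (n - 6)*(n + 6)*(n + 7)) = n^2 + 13*n + 42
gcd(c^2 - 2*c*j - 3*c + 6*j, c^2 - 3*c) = c - 3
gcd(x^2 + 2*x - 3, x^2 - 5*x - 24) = x + 3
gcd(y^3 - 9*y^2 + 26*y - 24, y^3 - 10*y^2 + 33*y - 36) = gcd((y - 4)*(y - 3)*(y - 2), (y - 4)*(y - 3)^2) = y^2 - 7*y + 12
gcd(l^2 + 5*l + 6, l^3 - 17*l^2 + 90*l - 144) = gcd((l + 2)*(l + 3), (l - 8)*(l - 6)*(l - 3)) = 1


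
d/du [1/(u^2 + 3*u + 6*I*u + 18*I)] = (-2*u - 3 - 6*I)/(u^2 + 3*u + 6*I*u + 18*I)^2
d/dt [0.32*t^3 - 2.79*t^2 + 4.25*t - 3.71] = 0.96*t^2 - 5.58*t + 4.25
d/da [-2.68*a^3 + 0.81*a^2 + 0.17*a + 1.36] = -8.04*a^2 + 1.62*a + 0.17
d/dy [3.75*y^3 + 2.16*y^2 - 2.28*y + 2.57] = 11.25*y^2 + 4.32*y - 2.28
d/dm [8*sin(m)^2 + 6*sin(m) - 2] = 2*(8*sin(m) + 3)*cos(m)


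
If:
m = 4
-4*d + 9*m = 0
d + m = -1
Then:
No Solution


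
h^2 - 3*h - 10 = (h - 5)*(h + 2)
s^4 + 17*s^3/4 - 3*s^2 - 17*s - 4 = (s - 2)*(s + 1/4)*(s + 2)*(s + 4)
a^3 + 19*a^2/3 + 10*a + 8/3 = (a + 1/3)*(a + 2)*(a + 4)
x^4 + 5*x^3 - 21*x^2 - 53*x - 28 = (x - 4)*(x + 1)^2*(x + 7)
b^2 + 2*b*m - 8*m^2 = (b - 2*m)*(b + 4*m)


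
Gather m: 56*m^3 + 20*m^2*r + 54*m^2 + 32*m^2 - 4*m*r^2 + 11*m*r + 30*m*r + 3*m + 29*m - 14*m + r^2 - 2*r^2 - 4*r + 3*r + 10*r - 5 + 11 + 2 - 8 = 56*m^3 + m^2*(20*r + 86) + m*(-4*r^2 + 41*r + 18) - r^2 + 9*r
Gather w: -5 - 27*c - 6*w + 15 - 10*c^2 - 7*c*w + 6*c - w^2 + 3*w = -10*c^2 - 21*c - w^2 + w*(-7*c - 3) + 10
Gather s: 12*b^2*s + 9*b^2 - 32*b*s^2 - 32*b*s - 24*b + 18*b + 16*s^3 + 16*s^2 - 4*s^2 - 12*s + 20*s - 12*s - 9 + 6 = 9*b^2 - 6*b + 16*s^3 + s^2*(12 - 32*b) + s*(12*b^2 - 32*b - 4) - 3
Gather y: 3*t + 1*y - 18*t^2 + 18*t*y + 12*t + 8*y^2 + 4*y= -18*t^2 + 15*t + 8*y^2 + y*(18*t + 5)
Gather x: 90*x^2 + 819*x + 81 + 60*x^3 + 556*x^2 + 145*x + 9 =60*x^3 + 646*x^2 + 964*x + 90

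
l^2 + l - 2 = (l - 1)*(l + 2)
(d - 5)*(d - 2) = d^2 - 7*d + 10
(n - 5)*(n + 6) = n^2 + n - 30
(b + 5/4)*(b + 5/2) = b^2 + 15*b/4 + 25/8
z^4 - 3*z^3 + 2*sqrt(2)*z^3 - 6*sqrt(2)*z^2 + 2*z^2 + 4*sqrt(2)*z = z*(z - 2)*(z - 1)*(z + 2*sqrt(2))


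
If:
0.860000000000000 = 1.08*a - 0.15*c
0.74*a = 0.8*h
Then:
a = 1.08108108108108*h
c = 7.78378378378378*h - 5.73333333333333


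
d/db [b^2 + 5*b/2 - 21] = 2*b + 5/2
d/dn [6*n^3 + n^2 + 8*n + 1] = 18*n^2 + 2*n + 8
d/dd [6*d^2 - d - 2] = 12*d - 1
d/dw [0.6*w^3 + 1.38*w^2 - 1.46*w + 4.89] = 1.8*w^2 + 2.76*w - 1.46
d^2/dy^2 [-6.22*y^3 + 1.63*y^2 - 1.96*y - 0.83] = 3.26 - 37.32*y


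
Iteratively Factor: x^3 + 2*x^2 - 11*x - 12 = (x + 1)*(x^2 + x - 12) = (x - 3)*(x + 1)*(x + 4)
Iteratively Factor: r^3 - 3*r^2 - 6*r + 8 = (r + 2)*(r^2 - 5*r + 4) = (r - 4)*(r + 2)*(r - 1)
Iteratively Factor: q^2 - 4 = (q - 2)*(q + 2)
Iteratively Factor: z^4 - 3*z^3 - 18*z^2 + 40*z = (z + 4)*(z^3 - 7*z^2 + 10*z) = (z - 2)*(z + 4)*(z^2 - 5*z) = (z - 5)*(z - 2)*(z + 4)*(z)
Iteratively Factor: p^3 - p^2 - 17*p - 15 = (p + 3)*(p^2 - 4*p - 5) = (p - 5)*(p + 3)*(p + 1)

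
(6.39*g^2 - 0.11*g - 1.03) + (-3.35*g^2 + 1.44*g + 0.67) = 3.04*g^2 + 1.33*g - 0.36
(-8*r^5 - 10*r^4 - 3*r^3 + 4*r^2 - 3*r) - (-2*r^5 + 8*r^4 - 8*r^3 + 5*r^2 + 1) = -6*r^5 - 18*r^4 + 5*r^3 - r^2 - 3*r - 1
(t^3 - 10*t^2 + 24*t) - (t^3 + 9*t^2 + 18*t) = -19*t^2 + 6*t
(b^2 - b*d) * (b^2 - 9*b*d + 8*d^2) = b^4 - 10*b^3*d + 17*b^2*d^2 - 8*b*d^3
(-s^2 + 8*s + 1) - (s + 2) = -s^2 + 7*s - 1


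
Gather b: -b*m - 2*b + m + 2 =b*(-m - 2) + m + 2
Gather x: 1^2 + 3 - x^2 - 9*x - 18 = -x^2 - 9*x - 14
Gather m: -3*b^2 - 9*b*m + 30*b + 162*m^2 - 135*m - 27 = -3*b^2 + 30*b + 162*m^2 + m*(-9*b - 135) - 27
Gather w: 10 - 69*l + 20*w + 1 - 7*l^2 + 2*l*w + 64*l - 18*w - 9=-7*l^2 - 5*l + w*(2*l + 2) + 2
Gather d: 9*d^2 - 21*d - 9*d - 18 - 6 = 9*d^2 - 30*d - 24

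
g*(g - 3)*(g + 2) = g^3 - g^2 - 6*g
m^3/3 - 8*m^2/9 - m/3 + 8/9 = (m/3 + 1/3)*(m - 8/3)*(m - 1)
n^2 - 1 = (n - 1)*(n + 1)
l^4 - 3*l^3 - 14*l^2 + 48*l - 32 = (l - 4)*(l - 2)*(l - 1)*(l + 4)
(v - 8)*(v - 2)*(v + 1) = v^3 - 9*v^2 + 6*v + 16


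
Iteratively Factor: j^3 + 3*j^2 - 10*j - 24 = (j + 4)*(j^2 - j - 6) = (j + 2)*(j + 4)*(j - 3)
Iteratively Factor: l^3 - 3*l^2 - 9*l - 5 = (l + 1)*(l^2 - 4*l - 5) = (l - 5)*(l + 1)*(l + 1)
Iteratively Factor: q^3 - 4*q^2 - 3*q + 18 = (q + 2)*(q^2 - 6*q + 9) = (q - 3)*(q + 2)*(q - 3)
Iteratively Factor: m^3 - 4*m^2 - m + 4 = (m - 1)*(m^2 - 3*m - 4) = (m - 4)*(m - 1)*(m + 1)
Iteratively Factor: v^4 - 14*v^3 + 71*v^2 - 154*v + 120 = (v - 3)*(v^3 - 11*v^2 + 38*v - 40) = (v - 3)*(v - 2)*(v^2 - 9*v + 20) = (v - 4)*(v - 3)*(v - 2)*(v - 5)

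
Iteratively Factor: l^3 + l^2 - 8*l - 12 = (l + 2)*(l^2 - l - 6) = (l + 2)^2*(l - 3)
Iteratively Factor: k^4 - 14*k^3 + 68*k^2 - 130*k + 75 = (k - 5)*(k^3 - 9*k^2 + 23*k - 15) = (k - 5)*(k - 1)*(k^2 - 8*k + 15) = (k - 5)^2*(k - 1)*(k - 3)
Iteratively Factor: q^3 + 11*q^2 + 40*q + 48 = (q + 4)*(q^2 + 7*q + 12) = (q + 3)*(q + 4)*(q + 4)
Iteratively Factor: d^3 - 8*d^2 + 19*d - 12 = (d - 4)*(d^2 - 4*d + 3) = (d - 4)*(d - 1)*(d - 3)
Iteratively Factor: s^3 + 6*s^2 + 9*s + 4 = (s + 1)*(s^2 + 5*s + 4) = (s + 1)*(s + 4)*(s + 1)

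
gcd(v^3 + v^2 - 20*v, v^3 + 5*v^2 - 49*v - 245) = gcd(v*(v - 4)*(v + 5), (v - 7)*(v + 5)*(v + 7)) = v + 5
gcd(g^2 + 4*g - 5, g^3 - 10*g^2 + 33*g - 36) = 1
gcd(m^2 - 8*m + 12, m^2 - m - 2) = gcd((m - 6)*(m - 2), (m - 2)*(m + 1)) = m - 2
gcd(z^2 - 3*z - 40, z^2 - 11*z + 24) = z - 8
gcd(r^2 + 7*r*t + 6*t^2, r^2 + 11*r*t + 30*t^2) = r + 6*t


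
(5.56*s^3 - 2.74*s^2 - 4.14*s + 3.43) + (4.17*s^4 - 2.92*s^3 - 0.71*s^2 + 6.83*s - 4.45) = 4.17*s^4 + 2.64*s^3 - 3.45*s^2 + 2.69*s - 1.02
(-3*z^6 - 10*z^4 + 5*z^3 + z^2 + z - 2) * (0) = 0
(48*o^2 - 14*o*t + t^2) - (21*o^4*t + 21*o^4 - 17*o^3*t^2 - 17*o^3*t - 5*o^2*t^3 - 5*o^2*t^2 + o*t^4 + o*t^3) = -21*o^4*t - 21*o^4 + 17*o^3*t^2 + 17*o^3*t + 5*o^2*t^3 + 5*o^2*t^2 + 48*o^2 - o*t^4 - o*t^3 - 14*o*t + t^2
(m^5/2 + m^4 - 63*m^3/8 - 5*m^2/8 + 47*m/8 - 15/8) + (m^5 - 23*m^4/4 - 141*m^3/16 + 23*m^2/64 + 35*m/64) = 3*m^5/2 - 19*m^4/4 - 267*m^3/16 - 17*m^2/64 + 411*m/64 - 15/8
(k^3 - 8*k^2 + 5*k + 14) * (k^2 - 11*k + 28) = k^5 - 19*k^4 + 121*k^3 - 265*k^2 - 14*k + 392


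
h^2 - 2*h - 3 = (h - 3)*(h + 1)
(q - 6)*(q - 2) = q^2 - 8*q + 12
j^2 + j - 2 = (j - 1)*(j + 2)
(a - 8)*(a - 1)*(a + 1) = a^3 - 8*a^2 - a + 8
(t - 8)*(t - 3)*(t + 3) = t^3 - 8*t^2 - 9*t + 72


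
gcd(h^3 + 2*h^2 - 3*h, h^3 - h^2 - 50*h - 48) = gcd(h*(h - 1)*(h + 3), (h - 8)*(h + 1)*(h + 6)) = 1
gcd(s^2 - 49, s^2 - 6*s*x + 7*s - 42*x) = s + 7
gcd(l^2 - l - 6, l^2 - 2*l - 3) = l - 3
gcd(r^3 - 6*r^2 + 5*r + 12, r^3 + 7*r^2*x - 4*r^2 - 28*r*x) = r - 4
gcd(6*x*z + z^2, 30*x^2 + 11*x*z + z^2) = 6*x + z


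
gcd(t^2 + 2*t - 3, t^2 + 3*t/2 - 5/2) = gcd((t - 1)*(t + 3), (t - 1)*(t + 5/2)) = t - 1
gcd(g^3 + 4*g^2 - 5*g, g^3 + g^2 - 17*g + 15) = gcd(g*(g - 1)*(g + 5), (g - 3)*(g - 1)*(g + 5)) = g^2 + 4*g - 5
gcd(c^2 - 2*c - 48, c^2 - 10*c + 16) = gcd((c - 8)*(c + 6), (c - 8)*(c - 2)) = c - 8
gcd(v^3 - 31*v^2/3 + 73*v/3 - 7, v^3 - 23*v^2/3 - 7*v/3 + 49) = v^2 - 10*v + 21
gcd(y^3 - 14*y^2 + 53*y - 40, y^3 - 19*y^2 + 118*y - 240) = y^2 - 13*y + 40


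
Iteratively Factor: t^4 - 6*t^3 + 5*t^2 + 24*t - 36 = (t - 3)*(t^3 - 3*t^2 - 4*t + 12) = (t - 3)*(t - 2)*(t^2 - t - 6) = (t - 3)^2*(t - 2)*(t + 2)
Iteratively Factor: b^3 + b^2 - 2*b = (b + 2)*(b^2 - b) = b*(b + 2)*(b - 1)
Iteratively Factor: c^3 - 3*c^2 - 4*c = (c - 4)*(c^2 + c) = (c - 4)*(c + 1)*(c)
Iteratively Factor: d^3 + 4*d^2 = (d + 4)*(d^2) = d*(d + 4)*(d)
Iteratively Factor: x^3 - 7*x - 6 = (x - 3)*(x^2 + 3*x + 2) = (x - 3)*(x + 1)*(x + 2)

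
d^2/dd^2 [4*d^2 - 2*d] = 8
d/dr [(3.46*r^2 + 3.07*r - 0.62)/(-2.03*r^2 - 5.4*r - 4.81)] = (-12.4519*r^2 - 35.8024*r - 18.1147)/(4.1209*r^4 + 21.924*r^3 + 48.6886*r^2 + 51.948*r + 23.1361)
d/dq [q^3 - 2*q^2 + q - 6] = 3*q^2 - 4*q + 1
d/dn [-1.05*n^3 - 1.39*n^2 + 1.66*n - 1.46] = -3.15*n^2 - 2.78*n + 1.66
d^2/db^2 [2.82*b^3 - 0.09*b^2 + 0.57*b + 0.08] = 16.92*b - 0.18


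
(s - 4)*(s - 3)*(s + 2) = s^3 - 5*s^2 - 2*s + 24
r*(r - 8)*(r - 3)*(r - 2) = r^4 - 13*r^3 + 46*r^2 - 48*r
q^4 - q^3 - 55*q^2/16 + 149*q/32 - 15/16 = (q - 3/2)*(q - 5/4)*(q - 1/4)*(q + 2)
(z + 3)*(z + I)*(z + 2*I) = z^3 + 3*z^2 + 3*I*z^2 - 2*z + 9*I*z - 6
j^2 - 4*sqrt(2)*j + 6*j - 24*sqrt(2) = (j + 6)*(j - 4*sqrt(2))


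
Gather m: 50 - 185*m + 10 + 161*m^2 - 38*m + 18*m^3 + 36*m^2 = 18*m^3 + 197*m^2 - 223*m + 60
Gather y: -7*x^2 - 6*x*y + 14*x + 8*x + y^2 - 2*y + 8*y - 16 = -7*x^2 + 22*x + y^2 + y*(6 - 6*x) - 16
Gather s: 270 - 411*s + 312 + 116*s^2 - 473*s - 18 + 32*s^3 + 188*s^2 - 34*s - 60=32*s^3 + 304*s^2 - 918*s + 504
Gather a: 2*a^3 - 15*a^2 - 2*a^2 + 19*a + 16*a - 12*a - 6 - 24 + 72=2*a^3 - 17*a^2 + 23*a + 42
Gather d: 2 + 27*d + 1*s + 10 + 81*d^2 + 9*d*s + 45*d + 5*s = 81*d^2 + d*(9*s + 72) + 6*s + 12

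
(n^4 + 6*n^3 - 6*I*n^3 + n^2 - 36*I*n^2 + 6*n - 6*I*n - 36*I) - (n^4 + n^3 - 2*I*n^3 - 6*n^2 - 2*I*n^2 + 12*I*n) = 5*n^3 - 4*I*n^3 + 7*n^2 - 34*I*n^2 + 6*n - 18*I*n - 36*I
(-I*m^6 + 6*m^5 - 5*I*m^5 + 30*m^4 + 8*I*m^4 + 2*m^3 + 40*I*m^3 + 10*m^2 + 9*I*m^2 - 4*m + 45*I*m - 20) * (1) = -I*m^6 + 6*m^5 - 5*I*m^5 + 30*m^4 + 8*I*m^4 + 2*m^3 + 40*I*m^3 + 10*m^2 + 9*I*m^2 - 4*m + 45*I*m - 20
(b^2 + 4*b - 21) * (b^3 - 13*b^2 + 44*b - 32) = b^5 - 9*b^4 - 29*b^3 + 417*b^2 - 1052*b + 672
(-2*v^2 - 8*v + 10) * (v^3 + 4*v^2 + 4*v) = -2*v^5 - 16*v^4 - 30*v^3 + 8*v^2 + 40*v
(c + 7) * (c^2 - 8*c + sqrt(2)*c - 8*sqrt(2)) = c^3 - c^2 + sqrt(2)*c^2 - 56*c - sqrt(2)*c - 56*sqrt(2)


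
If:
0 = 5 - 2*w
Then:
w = 5/2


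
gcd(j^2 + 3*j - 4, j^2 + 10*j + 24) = j + 4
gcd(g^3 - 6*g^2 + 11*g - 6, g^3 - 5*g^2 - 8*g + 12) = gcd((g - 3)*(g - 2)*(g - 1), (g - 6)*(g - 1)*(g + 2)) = g - 1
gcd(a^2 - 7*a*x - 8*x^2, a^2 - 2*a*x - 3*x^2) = a + x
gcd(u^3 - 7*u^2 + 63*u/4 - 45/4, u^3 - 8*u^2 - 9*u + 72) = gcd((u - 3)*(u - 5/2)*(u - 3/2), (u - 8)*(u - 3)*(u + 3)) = u - 3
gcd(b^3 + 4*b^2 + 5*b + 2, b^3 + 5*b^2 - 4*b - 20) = b + 2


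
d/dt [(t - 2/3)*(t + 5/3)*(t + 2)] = 3*t^2 + 6*t + 8/9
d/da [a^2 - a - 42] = 2*a - 1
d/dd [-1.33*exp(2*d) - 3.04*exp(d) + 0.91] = (-2.66*exp(d) - 3.04)*exp(d)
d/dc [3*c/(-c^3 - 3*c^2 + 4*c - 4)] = 3*(2*c^3 + 3*c^2 - 4)/(c^6 + 6*c^5 + c^4 - 16*c^3 + 40*c^2 - 32*c + 16)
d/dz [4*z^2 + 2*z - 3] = 8*z + 2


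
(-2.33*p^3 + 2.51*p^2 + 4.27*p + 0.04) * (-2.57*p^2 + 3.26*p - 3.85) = 5.9881*p^5 - 14.0465*p^4 + 6.1792*p^3 + 4.1539*p^2 - 16.3091*p - 0.154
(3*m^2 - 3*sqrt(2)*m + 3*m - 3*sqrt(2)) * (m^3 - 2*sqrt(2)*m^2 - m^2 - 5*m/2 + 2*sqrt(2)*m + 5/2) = 3*m^5 - 9*sqrt(2)*m^4 + 3*m^3/2 + 33*sqrt(2)*m^2/2 - 9*m/2 - 15*sqrt(2)/2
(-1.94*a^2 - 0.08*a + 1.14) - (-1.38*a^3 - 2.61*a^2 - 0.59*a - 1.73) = 1.38*a^3 + 0.67*a^2 + 0.51*a + 2.87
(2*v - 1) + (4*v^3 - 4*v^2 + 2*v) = 4*v^3 - 4*v^2 + 4*v - 1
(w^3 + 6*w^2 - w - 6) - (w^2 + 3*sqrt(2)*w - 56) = w^3 + 5*w^2 - 3*sqrt(2)*w - w + 50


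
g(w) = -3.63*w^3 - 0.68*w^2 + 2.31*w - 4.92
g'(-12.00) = -1549.53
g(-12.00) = 6142.08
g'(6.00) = -397.89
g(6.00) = -799.62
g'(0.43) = -0.29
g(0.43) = -4.34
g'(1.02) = -10.41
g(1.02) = -7.12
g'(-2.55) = -65.03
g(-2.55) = 44.96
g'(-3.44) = -121.88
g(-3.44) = 126.86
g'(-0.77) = -3.10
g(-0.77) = -5.44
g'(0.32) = 0.76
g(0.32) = -4.37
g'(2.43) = -65.30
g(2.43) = -55.41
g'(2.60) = -74.84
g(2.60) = -67.31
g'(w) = -10.89*w^2 - 1.36*w + 2.31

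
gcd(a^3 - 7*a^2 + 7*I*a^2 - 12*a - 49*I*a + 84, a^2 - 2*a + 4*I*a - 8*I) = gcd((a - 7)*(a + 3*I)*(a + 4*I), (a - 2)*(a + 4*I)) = a + 4*I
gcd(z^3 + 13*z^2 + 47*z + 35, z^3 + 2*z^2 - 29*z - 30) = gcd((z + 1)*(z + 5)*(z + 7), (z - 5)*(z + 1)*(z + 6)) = z + 1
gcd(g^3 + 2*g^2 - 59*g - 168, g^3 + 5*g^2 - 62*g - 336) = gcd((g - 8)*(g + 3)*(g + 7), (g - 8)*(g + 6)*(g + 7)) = g^2 - g - 56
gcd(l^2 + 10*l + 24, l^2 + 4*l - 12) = l + 6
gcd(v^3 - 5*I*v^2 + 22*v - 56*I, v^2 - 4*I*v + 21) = v - 7*I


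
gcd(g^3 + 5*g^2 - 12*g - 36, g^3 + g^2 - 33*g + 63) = g - 3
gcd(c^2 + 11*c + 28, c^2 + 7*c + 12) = c + 4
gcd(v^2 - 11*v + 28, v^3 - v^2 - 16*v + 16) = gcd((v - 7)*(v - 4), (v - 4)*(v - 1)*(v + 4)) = v - 4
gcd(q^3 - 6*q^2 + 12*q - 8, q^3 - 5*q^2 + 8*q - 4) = q^2 - 4*q + 4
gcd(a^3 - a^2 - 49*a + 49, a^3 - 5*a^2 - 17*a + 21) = a^2 - 8*a + 7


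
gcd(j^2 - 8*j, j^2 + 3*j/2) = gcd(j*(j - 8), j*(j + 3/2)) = j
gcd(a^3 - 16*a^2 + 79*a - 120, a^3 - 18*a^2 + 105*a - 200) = a^2 - 13*a + 40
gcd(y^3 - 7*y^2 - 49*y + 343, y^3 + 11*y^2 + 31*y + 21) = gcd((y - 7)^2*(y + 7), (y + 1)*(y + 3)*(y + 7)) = y + 7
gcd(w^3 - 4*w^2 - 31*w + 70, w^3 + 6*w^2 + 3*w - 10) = w + 5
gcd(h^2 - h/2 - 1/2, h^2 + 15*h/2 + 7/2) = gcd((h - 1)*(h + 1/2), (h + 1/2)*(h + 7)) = h + 1/2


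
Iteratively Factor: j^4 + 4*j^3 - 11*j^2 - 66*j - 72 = (j + 3)*(j^3 + j^2 - 14*j - 24) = (j + 3)^2*(j^2 - 2*j - 8) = (j - 4)*(j + 3)^2*(j + 2)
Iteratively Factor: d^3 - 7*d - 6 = (d + 1)*(d^2 - d - 6) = (d - 3)*(d + 1)*(d + 2)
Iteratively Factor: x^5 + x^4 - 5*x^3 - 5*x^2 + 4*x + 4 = (x + 1)*(x^4 - 5*x^2 + 4) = (x - 1)*(x + 1)*(x^3 + x^2 - 4*x - 4) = (x - 1)*(x + 1)^2*(x^2 - 4) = (x - 2)*(x - 1)*(x + 1)^2*(x + 2)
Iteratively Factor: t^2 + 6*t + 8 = (t + 2)*(t + 4)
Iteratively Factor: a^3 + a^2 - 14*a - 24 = (a + 2)*(a^2 - a - 12) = (a - 4)*(a + 2)*(a + 3)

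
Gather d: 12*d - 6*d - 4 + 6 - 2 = 6*d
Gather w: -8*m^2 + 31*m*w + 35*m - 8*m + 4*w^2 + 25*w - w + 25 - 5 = -8*m^2 + 27*m + 4*w^2 + w*(31*m + 24) + 20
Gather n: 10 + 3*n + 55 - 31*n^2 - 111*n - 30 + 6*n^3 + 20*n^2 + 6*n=6*n^3 - 11*n^2 - 102*n + 35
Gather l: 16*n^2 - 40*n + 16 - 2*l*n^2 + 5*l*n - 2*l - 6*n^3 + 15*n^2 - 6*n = l*(-2*n^2 + 5*n - 2) - 6*n^3 + 31*n^2 - 46*n + 16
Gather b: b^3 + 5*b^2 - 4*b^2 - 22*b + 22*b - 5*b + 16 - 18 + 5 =b^3 + b^2 - 5*b + 3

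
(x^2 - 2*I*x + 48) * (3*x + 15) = 3*x^3 + 15*x^2 - 6*I*x^2 + 144*x - 30*I*x + 720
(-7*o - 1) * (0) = 0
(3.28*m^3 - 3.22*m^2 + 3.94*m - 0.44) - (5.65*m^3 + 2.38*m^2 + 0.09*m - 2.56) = -2.37*m^3 - 5.6*m^2 + 3.85*m + 2.12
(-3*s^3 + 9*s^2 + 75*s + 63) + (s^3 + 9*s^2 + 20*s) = -2*s^3 + 18*s^2 + 95*s + 63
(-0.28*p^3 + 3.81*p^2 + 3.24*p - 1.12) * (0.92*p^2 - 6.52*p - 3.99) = -0.2576*p^5 + 5.3308*p^4 - 20.7432*p^3 - 37.3571*p^2 - 5.6252*p + 4.4688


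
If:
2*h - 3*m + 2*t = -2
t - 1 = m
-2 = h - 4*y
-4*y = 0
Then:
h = -2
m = 0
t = 1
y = 0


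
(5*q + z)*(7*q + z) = 35*q^2 + 12*q*z + z^2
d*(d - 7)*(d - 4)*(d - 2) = d^4 - 13*d^3 + 50*d^2 - 56*d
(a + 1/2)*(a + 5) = a^2 + 11*a/2 + 5/2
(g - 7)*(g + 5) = g^2 - 2*g - 35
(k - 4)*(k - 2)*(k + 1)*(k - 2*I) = k^4 - 5*k^3 - 2*I*k^3 + 2*k^2 + 10*I*k^2 + 8*k - 4*I*k - 16*I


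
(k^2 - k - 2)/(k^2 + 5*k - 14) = (k + 1)/(k + 7)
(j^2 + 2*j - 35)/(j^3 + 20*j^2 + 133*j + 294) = (j - 5)/(j^2 + 13*j + 42)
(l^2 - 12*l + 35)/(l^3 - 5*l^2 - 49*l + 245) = 1/(l + 7)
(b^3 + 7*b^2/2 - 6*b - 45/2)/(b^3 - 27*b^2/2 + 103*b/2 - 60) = (b^2 + 6*b + 9)/(b^2 - 11*b + 24)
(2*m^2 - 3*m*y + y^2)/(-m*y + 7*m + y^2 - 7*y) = (-2*m + y)/(y - 7)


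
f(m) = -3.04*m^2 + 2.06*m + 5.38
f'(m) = 2.06 - 6.08*m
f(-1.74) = -7.41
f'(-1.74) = 12.64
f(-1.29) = -2.34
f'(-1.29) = 9.90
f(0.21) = 5.68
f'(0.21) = 0.78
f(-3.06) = -29.39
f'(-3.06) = 20.66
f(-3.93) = -49.67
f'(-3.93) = 25.95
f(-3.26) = -33.64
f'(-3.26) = 21.88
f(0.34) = 5.73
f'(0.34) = -0.01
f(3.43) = -23.32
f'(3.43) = -18.79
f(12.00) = -407.66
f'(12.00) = -70.90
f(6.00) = -91.70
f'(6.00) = -34.42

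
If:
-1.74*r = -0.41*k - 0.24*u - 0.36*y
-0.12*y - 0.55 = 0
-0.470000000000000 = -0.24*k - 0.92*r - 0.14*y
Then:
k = 4.34360845495722 - 0.277805737292401*u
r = 0.0724710619023654*u + 0.075218084214058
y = -4.58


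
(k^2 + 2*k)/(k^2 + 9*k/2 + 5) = 2*k/(2*k + 5)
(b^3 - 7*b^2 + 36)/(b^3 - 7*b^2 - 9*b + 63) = (b^2 - 4*b - 12)/(b^2 - 4*b - 21)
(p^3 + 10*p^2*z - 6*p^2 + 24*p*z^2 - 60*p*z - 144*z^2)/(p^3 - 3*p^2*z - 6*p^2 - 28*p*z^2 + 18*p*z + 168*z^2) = (-p - 6*z)/(-p + 7*z)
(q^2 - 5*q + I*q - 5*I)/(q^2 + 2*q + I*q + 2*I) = (q - 5)/(q + 2)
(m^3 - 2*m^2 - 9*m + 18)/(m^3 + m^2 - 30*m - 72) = (m^2 - 5*m + 6)/(m^2 - 2*m - 24)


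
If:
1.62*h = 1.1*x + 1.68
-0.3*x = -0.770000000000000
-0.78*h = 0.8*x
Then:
No Solution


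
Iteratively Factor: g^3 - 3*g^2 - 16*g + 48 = (g - 4)*(g^2 + g - 12) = (g - 4)*(g - 3)*(g + 4)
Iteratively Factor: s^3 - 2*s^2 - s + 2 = (s - 2)*(s^2 - 1) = (s - 2)*(s - 1)*(s + 1)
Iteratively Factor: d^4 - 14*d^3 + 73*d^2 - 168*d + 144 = (d - 4)*(d^3 - 10*d^2 + 33*d - 36) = (d - 4)*(d - 3)*(d^2 - 7*d + 12) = (d - 4)*(d - 3)^2*(d - 4)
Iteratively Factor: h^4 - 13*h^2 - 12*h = (h + 1)*(h^3 - h^2 - 12*h) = (h + 1)*(h + 3)*(h^2 - 4*h) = (h - 4)*(h + 1)*(h + 3)*(h)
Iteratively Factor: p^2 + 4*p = (p + 4)*(p)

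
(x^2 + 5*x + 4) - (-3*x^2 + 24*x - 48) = 4*x^2 - 19*x + 52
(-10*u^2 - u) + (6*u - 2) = -10*u^2 + 5*u - 2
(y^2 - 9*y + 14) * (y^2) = y^4 - 9*y^3 + 14*y^2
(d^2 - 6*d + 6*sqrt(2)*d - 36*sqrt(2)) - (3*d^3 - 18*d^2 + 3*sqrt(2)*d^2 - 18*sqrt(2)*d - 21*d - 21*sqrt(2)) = -3*d^3 - 3*sqrt(2)*d^2 + 19*d^2 + 15*d + 24*sqrt(2)*d - 15*sqrt(2)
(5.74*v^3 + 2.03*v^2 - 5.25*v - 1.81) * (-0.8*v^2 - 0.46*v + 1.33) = -4.592*v^5 - 4.2644*v^4 + 10.9004*v^3 + 6.5629*v^2 - 6.1499*v - 2.4073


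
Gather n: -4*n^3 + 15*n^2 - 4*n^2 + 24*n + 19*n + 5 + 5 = -4*n^3 + 11*n^2 + 43*n + 10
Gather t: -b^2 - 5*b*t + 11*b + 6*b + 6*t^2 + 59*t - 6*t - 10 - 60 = -b^2 + 17*b + 6*t^2 + t*(53 - 5*b) - 70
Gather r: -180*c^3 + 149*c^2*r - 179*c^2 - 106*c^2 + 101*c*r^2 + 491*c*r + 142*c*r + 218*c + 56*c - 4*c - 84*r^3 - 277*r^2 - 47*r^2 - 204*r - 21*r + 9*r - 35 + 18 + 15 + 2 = -180*c^3 - 285*c^2 + 270*c - 84*r^3 + r^2*(101*c - 324) + r*(149*c^2 + 633*c - 216)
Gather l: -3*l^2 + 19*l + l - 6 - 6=-3*l^2 + 20*l - 12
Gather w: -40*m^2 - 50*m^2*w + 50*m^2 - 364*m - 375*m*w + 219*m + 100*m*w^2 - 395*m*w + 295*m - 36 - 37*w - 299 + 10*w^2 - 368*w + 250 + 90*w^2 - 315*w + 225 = 10*m^2 + 150*m + w^2*(100*m + 100) + w*(-50*m^2 - 770*m - 720) + 140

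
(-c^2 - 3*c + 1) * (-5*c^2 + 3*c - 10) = 5*c^4 + 12*c^3 - 4*c^2 + 33*c - 10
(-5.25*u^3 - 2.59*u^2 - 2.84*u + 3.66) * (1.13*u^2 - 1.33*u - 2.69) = -5.9325*u^5 + 4.0558*u^4 + 14.358*u^3 + 14.8801*u^2 + 2.7718*u - 9.8454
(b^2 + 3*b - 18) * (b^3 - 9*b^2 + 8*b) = b^5 - 6*b^4 - 37*b^3 + 186*b^2 - 144*b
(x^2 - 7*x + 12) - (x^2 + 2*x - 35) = 47 - 9*x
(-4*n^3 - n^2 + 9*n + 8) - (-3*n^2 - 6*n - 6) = -4*n^3 + 2*n^2 + 15*n + 14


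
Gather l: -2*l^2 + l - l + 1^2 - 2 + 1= -2*l^2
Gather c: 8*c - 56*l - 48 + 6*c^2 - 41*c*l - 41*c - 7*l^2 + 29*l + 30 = 6*c^2 + c*(-41*l - 33) - 7*l^2 - 27*l - 18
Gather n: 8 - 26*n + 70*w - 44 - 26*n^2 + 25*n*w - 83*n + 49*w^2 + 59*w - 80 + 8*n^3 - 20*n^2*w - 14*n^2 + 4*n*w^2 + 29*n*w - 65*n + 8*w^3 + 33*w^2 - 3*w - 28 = 8*n^3 + n^2*(-20*w - 40) + n*(4*w^2 + 54*w - 174) + 8*w^3 + 82*w^2 + 126*w - 144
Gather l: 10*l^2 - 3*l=10*l^2 - 3*l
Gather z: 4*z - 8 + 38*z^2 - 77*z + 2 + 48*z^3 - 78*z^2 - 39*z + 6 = 48*z^3 - 40*z^2 - 112*z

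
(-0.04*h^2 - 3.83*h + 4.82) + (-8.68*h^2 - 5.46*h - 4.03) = -8.72*h^2 - 9.29*h + 0.79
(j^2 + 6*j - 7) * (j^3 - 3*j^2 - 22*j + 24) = j^5 + 3*j^4 - 47*j^3 - 87*j^2 + 298*j - 168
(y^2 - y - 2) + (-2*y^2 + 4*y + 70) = -y^2 + 3*y + 68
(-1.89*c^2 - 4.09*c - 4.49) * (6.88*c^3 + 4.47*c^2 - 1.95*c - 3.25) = -13.0032*c^5 - 36.5875*c^4 - 45.488*c^3 - 5.9523*c^2 + 22.048*c + 14.5925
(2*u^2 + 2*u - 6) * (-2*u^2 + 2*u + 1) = -4*u^4 + 18*u^2 - 10*u - 6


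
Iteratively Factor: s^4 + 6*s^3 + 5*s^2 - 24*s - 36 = (s + 3)*(s^3 + 3*s^2 - 4*s - 12) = (s + 3)^2*(s^2 - 4) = (s + 2)*(s + 3)^2*(s - 2)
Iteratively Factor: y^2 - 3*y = (y)*(y - 3)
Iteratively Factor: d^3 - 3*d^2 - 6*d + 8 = (d - 1)*(d^2 - 2*d - 8) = (d - 4)*(d - 1)*(d + 2)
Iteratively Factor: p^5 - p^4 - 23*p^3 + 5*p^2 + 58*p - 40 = (p - 5)*(p^4 + 4*p^3 - 3*p^2 - 10*p + 8) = (p - 5)*(p - 1)*(p^3 + 5*p^2 + 2*p - 8) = (p - 5)*(p - 1)^2*(p^2 + 6*p + 8) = (p - 5)*(p - 1)^2*(p + 2)*(p + 4)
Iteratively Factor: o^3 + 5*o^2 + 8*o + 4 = (o + 1)*(o^2 + 4*o + 4) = (o + 1)*(o + 2)*(o + 2)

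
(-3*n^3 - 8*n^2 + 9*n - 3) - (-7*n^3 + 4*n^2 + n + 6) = 4*n^3 - 12*n^2 + 8*n - 9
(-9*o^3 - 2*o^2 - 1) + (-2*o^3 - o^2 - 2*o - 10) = -11*o^3 - 3*o^2 - 2*o - 11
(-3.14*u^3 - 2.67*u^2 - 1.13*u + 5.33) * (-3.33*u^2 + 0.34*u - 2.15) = 10.4562*u^5 + 7.8235*u^4 + 9.6061*u^3 - 12.3926*u^2 + 4.2417*u - 11.4595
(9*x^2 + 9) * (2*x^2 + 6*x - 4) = 18*x^4 + 54*x^3 - 18*x^2 + 54*x - 36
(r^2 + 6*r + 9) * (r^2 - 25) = r^4 + 6*r^3 - 16*r^2 - 150*r - 225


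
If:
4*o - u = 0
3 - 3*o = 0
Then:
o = 1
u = 4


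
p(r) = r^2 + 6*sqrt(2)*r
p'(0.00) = 8.49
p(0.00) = 0.00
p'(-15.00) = -21.51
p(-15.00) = 97.72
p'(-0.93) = 6.63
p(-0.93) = -7.03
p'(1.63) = 11.75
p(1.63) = 16.49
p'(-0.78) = 6.93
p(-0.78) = -6.01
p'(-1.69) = 5.11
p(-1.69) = -11.48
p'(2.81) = 14.11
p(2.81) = 31.74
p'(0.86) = 10.21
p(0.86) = 8.04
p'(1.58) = 11.65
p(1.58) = 15.90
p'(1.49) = 11.47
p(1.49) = 14.86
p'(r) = 2*r + 6*sqrt(2)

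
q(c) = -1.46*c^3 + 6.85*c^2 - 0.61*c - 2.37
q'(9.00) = -232.09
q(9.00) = -517.35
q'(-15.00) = -1191.61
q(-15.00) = 6475.53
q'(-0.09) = -1.88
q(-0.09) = -2.26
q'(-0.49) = -8.37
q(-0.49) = -0.25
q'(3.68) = -9.51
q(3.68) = 15.39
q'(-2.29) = -54.95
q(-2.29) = 52.48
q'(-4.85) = -170.08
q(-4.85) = 328.28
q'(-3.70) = -111.26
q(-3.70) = 167.62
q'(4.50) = -27.66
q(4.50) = 0.56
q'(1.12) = 9.24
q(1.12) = 3.49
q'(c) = -4.38*c^2 + 13.7*c - 0.61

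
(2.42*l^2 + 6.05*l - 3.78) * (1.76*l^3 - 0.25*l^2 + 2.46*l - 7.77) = 4.2592*l^5 + 10.043*l^4 - 2.2121*l^3 - 2.9754*l^2 - 56.3073*l + 29.3706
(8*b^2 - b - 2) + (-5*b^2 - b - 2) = 3*b^2 - 2*b - 4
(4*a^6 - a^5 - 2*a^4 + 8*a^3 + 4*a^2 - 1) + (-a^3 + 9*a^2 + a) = 4*a^6 - a^5 - 2*a^4 + 7*a^3 + 13*a^2 + a - 1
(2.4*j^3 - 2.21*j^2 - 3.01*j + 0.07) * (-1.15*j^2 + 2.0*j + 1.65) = -2.76*j^5 + 7.3415*j^4 + 3.0015*j^3 - 9.747*j^2 - 4.8265*j + 0.1155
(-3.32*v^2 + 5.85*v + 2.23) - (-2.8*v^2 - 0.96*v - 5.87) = -0.52*v^2 + 6.81*v + 8.1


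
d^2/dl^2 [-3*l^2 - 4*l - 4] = -6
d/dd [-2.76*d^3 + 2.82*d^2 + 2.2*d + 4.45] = -8.28*d^2 + 5.64*d + 2.2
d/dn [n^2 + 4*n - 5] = 2*n + 4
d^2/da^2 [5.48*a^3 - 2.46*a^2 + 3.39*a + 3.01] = 32.88*a - 4.92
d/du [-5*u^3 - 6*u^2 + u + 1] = -15*u^2 - 12*u + 1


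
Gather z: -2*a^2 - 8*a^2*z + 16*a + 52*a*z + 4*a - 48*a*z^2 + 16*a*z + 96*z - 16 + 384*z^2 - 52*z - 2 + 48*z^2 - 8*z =-2*a^2 + 20*a + z^2*(432 - 48*a) + z*(-8*a^2 + 68*a + 36) - 18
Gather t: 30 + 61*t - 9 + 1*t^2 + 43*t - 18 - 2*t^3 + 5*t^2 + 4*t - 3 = -2*t^3 + 6*t^2 + 108*t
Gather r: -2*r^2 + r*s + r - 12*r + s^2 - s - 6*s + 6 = -2*r^2 + r*(s - 11) + s^2 - 7*s + 6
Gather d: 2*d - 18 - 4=2*d - 22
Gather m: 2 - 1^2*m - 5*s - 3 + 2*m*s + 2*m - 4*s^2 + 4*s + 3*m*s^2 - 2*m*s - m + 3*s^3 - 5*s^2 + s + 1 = 3*m*s^2 + 3*s^3 - 9*s^2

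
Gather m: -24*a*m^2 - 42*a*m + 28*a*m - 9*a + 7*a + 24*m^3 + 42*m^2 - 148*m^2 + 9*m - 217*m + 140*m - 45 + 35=-2*a + 24*m^3 + m^2*(-24*a - 106) + m*(-14*a - 68) - 10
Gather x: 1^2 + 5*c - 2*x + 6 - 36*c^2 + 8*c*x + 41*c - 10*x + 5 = -36*c^2 + 46*c + x*(8*c - 12) + 12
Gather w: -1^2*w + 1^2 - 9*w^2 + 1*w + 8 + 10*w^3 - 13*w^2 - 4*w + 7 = 10*w^3 - 22*w^2 - 4*w + 16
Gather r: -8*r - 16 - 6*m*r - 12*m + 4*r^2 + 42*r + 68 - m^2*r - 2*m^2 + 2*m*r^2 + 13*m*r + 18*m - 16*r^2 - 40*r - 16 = -2*m^2 + 6*m + r^2*(2*m - 12) + r*(-m^2 + 7*m - 6) + 36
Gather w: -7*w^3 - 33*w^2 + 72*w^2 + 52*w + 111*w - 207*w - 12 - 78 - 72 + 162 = -7*w^3 + 39*w^2 - 44*w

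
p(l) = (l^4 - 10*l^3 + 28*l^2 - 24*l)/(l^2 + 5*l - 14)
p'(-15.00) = -32.20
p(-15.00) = 669.38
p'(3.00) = -0.81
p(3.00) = -0.90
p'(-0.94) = 5.42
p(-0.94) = -3.16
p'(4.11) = -0.14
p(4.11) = -1.48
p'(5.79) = 1.59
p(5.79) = -0.36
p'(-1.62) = 10.06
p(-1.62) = -8.31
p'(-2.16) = 15.64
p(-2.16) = -15.15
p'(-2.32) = 17.75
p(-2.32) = -17.82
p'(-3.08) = 32.14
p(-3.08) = -36.24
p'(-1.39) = 8.24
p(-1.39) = -6.21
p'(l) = (-2*l - 5)*(l^4 - 10*l^3 + 28*l^2 - 24*l)/(l^2 + 5*l - 14)^2 + (4*l^3 - 30*l^2 + 56*l - 24)/(l^2 + 5*l - 14)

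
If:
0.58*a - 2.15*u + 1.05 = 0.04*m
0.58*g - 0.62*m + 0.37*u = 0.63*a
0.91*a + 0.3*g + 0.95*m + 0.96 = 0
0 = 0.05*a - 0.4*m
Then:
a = -0.64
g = -0.99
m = -0.08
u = 0.32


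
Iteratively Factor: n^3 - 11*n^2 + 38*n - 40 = (n - 4)*(n^2 - 7*n + 10) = (n - 5)*(n - 4)*(n - 2)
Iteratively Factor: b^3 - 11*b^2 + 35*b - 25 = (b - 1)*(b^2 - 10*b + 25) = (b - 5)*(b - 1)*(b - 5)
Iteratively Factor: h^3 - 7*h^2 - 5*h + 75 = (h - 5)*(h^2 - 2*h - 15) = (h - 5)^2*(h + 3)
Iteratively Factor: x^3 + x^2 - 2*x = (x)*(x^2 + x - 2) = x*(x - 1)*(x + 2)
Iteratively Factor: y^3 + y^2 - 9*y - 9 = (y + 3)*(y^2 - 2*y - 3) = (y - 3)*(y + 3)*(y + 1)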